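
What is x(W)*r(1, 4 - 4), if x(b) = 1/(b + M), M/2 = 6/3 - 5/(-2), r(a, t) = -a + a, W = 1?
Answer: 0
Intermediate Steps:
r(a, t) = 0
M = 9 (M = 2*(6/3 - 5/(-2)) = 2*(6*(1/3) - 5*(-1/2)) = 2*(2 + 5/2) = 2*(9/2) = 9)
x(b) = 1/(9 + b) (x(b) = 1/(b + 9) = 1/(9 + b))
x(W)*r(1, 4 - 4) = 0/(9 + 1) = 0/10 = (1/10)*0 = 0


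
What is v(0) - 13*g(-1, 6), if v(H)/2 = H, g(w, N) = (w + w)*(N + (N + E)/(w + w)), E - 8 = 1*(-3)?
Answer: 13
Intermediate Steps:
E = 5 (E = 8 + 1*(-3) = 8 - 3 = 5)
g(w, N) = 2*w*(N + (5 + N)/(2*w)) (g(w, N) = (w + w)*(N + (N + 5)/(w + w)) = (2*w)*(N + (5 + N)/((2*w))) = (2*w)*(N + (5 + N)*(1/(2*w))) = (2*w)*(N + (5 + N)/(2*w)) = 2*w*(N + (5 + N)/(2*w)))
v(H) = 2*H
v(0) - 13*g(-1, 6) = 2*0 - 13*(5 + 6 + 2*6*(-1)) = 0 - 13*(5 + 6 - 12) = 0 - 13*(-1) = 0 + 13 = 13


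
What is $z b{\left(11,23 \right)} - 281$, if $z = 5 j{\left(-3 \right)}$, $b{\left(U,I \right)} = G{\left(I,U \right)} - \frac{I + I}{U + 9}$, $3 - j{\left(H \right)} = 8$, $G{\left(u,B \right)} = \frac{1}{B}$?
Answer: $- \frac{4967}{22} \approx -225.77$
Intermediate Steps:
$j{\left(H \right)} = -5$ ($j{\left(H \right)} = 3 - 8 = -5$)
$b{\left(U,I \right)} = \frac{1}{U} - \frac{2 I}{9 + U}$ ($b{\left(U,I \right)} = \frac{1}{U} - \frac{I + I}{U + 9} = \frac{1}{U} - \frac{2 I}{9 + U}$)
$z = -25$ ($z = 5 \left(-5\right) = -25$)
$z b{\left(11,23 \right)} - 281 = - 25 \frac{9 + 11 \left(1 - 46\right)}{11 \left(9 + 11\right)} - 281 = - 25 \frac{9 + 11 \left(1 - 46\right)}{11 \cdot 20} - 281 = - 25 \cdot \frac{1}{11} \cdot \frac{1}{20} \left(9 + 11 \left(-45\right)\right) - 281 = - 25 \cdot \frac{1}{11} \cdot \frac{1}{20} \left(9 - 495\right) - 281 = - 25 \cdot \frac{1}{11} \cdot \frac{1}{20} \left(-486\right) - 281 = \left(-25\right) \left(- \frac{243}{110}\right) - 281 = \frac{1215}{22} - 281 = - \frac{4967}{22}$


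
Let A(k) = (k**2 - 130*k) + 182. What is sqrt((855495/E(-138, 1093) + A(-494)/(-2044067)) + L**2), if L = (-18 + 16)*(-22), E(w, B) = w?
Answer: I*sqrt(37693024077405299982)/94027082 ≈ 65.295*I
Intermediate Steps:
A(k) = 182 + k**2 - 130*k
L = 44 (L = -2*(-22) = 44)
sqrt((855495/E(-138, 1093) + A(-494)/(-2044067)) + L**2) = sqrt((855495/(-138) + (182 + (-494)**2 - 130*(-494))/(-2044067)) + 44**2) = sqrt((855495*(-1/138) + (182 + 244036 + 64220)*(-1/2044067)) + 1936) = sqrt((-285165/46 + 308438*(-1/2044067)) + 1936) = sqrt((-285165/46 - 308438/2044067) + 1936) = sqrt(-582910554203/94027082 + 1936) = sqrt(-400874123451/94027082) = I*sqrt(37693024077405299982)/94027082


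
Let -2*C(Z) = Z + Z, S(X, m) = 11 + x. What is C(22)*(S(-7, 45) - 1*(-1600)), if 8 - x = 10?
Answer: -35398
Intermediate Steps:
x = -2 (x = 8 - 1*10 = 8 - 10 = -2)
S(X, m) = 9 (S(X, m) = 11 - 2 = 9)
C(Z) = -Z (C(Z) = -(Z + Z)/2 = -Z)
C(22)*(S(-7, 45) - 1*(-1600)) = (-1*22)*(9 - 1*(-1600)) = -22*(9 + 1600) = -22*1609 = -35398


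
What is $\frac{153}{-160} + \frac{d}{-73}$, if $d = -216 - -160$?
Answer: $- \frac{2209}{11680} \approx -0.18913$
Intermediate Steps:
$d = -56$ ($d = -216 + 160 = -56$)
$\frac{153}{-160} + \frac{d}{-73} = \frac{153}{-160} - \frac{56}{-73} = 153 \left(- \frac{1}{160}\right) - - \frac{56}{73} = - \frac{153}{160} + \frac{56}{73} = - \frac{2209}{11680}$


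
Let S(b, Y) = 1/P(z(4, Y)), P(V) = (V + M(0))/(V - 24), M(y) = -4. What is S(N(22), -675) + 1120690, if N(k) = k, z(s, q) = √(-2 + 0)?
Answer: 10086259/9 + 10*I*√2/9 ≈ 1.1207e+6 + 1.5713*I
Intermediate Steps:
z(s, q) = I*√2 (z(s, q) = √(-2) = I*√2)
P(V) = (-4 + V)/(-24 + V) (P(V) = (V - 4)/(V - 24) = (-4 + V)/(-24 + V))
S(b, Y) = (-24 + I*√2)/(-4 + I*√2) (S(b, Y) = 1/((-4 + I*√2)/(-24 + I*√2)) = (-24 + I*√2)/(-4 + I*√2))
S(N(22), -675) + 1120690 = (49/9 + 10*I*√2/9) + 1120690 = 10086259/9 + 10*I*√2/9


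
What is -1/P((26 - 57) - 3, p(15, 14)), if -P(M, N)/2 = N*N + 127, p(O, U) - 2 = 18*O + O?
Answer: 1/164992 ≈ 6.0609e-6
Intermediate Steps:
p(O, U) = 2 + 19*O (p(O, U) = 2 + (18*O + O) = 2 + 19*O)
P(M, N) = -254 - 2*N**2 (P(M, N) = -2*(N*N + 127) = -2*(N**2 + 127) = -2*(127 + N**2) = -254 - 2*N**2)
-1/P((26 - 57) - 3, p(15, 14)) = -1/(-254 - 2*(2 + 19*15)**2) = -1/(-254 - 2*(2 + 285)**2) = -1/(-254 - 2*287**2) = -1/(-254 - 2*82369) = -1/(-254 - 164738) = -1/(-164992) = -1*(-1/164992) = 1/164992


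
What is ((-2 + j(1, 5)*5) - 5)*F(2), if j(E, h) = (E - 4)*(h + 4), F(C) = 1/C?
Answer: -71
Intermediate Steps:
j(E, h) = (-4 + E)*(4 + h)
((-2 + j(1, 5)*5) - 5)*F(2) = ((-2 + (-16 - 4*5 + 4*1 + 1*5)*5) - 5)/2 = ((-2 + (-16 - 20 + 4 + 5)*5) - 5)*(½) = ((-2 - 27*5) - 5)*(½) = ((-2 - 135) - 5)*(½) = (-137 - 5)*(½) = -142*½ = -71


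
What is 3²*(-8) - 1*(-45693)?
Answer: 45621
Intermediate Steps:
3²*(-8) - 1*(-45693) = 9*(-8) + 45693 = -72 + 45693 = 45621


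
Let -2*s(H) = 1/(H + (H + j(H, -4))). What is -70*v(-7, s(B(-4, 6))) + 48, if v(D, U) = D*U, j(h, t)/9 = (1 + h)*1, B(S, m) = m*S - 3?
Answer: 14069/288 ≈ 48.851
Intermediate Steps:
B(S, m) = -3 + S*m (B(S, m) = S*m - 3 = -3 + S*m)
j(h, t) = 9 + 9*h (j(h, t) = 9*((1 + h)*1) = 9*(1 + h) = 9 + 9*h)
s(H) = -1/(2*(9 + 11*H)) (s(H) = -1/(2*(H + (H + (9 + 9*H)))) = -1/(2*(H + (9 + 10*H))) = -1/(2*(9 + 11*H)))
-70*v(-7, s(B(-4, 6))) + 48 = -(-490)*(-1/(18 + 22*(-3 - 4*6))) + 48 = -(-490)*(-1/(18 + 22*(-3 - 24))) + 48 = -(-490)*(-1/(18 + 22*(-27))) + 48 = -(-490)*(-1/(18 - 594)) + 48 = -(-490)*(-1/(-576)) + 48 = -(-490)*(-1*(-1/576)) + 48 = -(-490)/576 + 48 = -70*(-7/576) + 48 = 245/288 + 48 = 14069/288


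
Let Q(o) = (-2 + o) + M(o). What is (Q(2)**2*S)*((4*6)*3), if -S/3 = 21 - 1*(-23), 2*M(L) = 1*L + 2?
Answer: -38016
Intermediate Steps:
M(L) = 1 + L/2 (M(L) = (1*L + 2)/2 = (L + 2)/2 = (2 + L)/2 = 1 + L/2)
Q(o) = -1 + 3*o/2 (Q(o) = (-2 + o) + (1 + o/2) = -1 + 3*o/2)
S = -132 (S = -3*(21 - 1*(-23)) = -3*(21 + 23) = -3*44 = -132)
(Q(2)**2*S)*((4*6)*3) = ((-1 + (3/2)*2)**2*(-132))*((4*6)*3) = ((-1 + 3)**2*(-132))*(24*3) = (2**2*(-132))*72 = (4*(-132))*72 = -528*72 = -38016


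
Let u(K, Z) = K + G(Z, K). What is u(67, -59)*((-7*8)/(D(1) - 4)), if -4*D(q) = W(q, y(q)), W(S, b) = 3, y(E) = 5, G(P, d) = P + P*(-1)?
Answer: 15008/19 ≈ 789.89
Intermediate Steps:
G(P, d) = 0 (G(P, d) = P - P = 0)
D(q) = -¾ (D(q) = -¼*3 = -¾)
u(K, Z) = K (u(K, Z) = K + 0 = K)
u(67, -59)*((-7*8)/(D(1) - 4)) = 67*((-7*8)/(-¾ - 4)) = 67*(-56/(-19/4)) = 67*(-56*(-4/19)) = 67*(224/19) = 15008/19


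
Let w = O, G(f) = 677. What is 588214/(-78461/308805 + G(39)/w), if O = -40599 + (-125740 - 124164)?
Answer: -26383979840353905/11501108434 ≈ -2.2940e+6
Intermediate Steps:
O = -290503 (O = -40599 - 249904 = -290503)
w = -290503
588214/(-78461/308805 + G(39)/w) = 588214/(-78461/308805 + 677/(-290503)) = 588214/(-78461*1/308805 + 677*(-1/290503)) = 588214/(-78461/308805 - 677/290503) = 588214/(-23002216868/89708778915) = 588214*(-89708778915/23002216868) = -26383979840353905/11501108434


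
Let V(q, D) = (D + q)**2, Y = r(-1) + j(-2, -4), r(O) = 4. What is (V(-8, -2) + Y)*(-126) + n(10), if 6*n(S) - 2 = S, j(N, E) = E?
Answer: -12598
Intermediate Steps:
Y = 0 (Y = 4 - 4 = 0)
n(S) = 1/3 + S/6
(V(-8, -2) + Y)*(-126) + n(10) = ((-2 - 8)**2 + 0)*(-126) + (1/3 + (1/6)*10) = ((-10)**2 + 0)*(-126) + (1/3 + 5/3) = (100 + 0)*(-126) + 2 = 100*(-126) + 2 = -12600 + 2 = -12598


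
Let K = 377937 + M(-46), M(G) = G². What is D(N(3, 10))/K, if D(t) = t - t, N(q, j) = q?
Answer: 0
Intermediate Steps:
D(t) = 0
K = 380053 (K = 377937 + (-46)² = 377937 + 2116 = 380053)
D(N(3, 10))/K = 0/380053 = 0*(1/380053) = 0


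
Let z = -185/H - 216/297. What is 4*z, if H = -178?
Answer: 1222/979 ≈ 1.2482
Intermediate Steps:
z = 611/1958 (z = -185/(-178) - 216/297 = -185*(-1/178) - 216*1/297 = 185/178 - 8/11 = 611/1958 ≈ 0.31205)
4*z = 4*(611/1958) = 1222/979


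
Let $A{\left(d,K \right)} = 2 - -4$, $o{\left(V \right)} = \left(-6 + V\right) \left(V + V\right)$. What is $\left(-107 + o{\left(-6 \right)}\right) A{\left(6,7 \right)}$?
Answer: $222$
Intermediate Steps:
$o{\left(V \right)} = 2 V \left(-6 + V\right)$ ($o{\left(V \right)} = \left(-6 + V\right) 2 V = 2 V \left(-6 + V\right)$)
$A{\left(d,K \right)} = 6$ ($A{\left(d,K \right)} = 2 + 4 = 6$)
$\left(-107 + o{\left(-6 \right)}\right) A{\left(6,7 \right)} = \left(-107 + 2 \left(-6\right) \left(-6 - 6\right)\right) 6 = \left(-107 + 2 \left(-6\right) \left(-12\right)\right) 6 = \left(-107 + 144\right) 6 = 37 \cdot 6 = 222$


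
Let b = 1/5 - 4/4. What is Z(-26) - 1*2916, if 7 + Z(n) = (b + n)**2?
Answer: -55119/25 ≈ -2204.8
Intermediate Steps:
b = -4/5 (b = 1*(1/5) - 4*1/4 = 1/5 - 1 = -4/5 ≈ -0.80000)
Z(n) = -7 + (-4/5 + n)**2
Z(-26) - 1*2916 = (-7 + (-4 + 5*(-26))**2/25) - 1*2916 = (-7 + (-4 - 130)**2/25) - 2916 = (-7 + (1/25)*(-134)**2) - 2916 = (-7 + (1/25)*17956) - 2916 = (-7 + 17956/25) - 2916 = 17781/25 - 2916 = -55119/25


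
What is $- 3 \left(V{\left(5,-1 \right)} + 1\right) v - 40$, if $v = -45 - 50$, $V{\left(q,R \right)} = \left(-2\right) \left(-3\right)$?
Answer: $1955$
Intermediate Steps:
$V{\left(q,R \right)} = 6$
$v = -95$
$- 3 \left(V{\left(5,-1 \right)} + 1\right) v - 40 = - 3 \left(6 + 1\right) \left(-95\right) - 40 = \left(-3\right) 7 \left(-95\right) - 40 = \left(-21\right) \left(-95\right) - 40 = 1995 - 40 = 1955$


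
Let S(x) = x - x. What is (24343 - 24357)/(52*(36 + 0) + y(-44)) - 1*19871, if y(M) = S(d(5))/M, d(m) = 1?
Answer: -18599263/936 ≈ -19871.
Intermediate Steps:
S(x) = 0
y(M) = 0 (y(M) = 0/M = 0)
(24343 - 24357)/(52*(36 + 0) + y(-44)) - 1*19871 = (24343 - 24357)/(52*(36 + 0) + 0) - 1*19871 = -14/(52*36 + 0) - 19871 = -14/(1872 + 0) - 19871 = -14/1872 - 19871 = -14*1/1872 - 19871 = -7/936 - 19871 = -18599263/936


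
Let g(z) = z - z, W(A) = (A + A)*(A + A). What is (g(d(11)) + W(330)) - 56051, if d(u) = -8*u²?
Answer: 379549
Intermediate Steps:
W(A) = 4*A² (W(A) = (2*A)*(2*A) = 4*A²)
g(z) = 0
(g(d(11)) + W(330)) - 56051 = (0 + 4*330²) - 56051 = (0 + 4*108900) - 56051 = (0 + 435600) - 56051 = 435600 - 56051 = 379549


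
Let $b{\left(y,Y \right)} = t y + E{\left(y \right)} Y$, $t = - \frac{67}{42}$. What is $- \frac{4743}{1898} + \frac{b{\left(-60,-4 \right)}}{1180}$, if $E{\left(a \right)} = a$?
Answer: $- \frac{867922}{391937} \approx -2.2144$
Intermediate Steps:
$t = - \frac{67}{42}$ ($t = \left(-67\right) \frac{1}{42} = - \frac{67}{42} \approx -1.5952$)
$b{\left(y,Y \right)} = - \frac{67 y}{42} + Y y$ ($b{\left(y,Y \right)} = - \frac{67 y}{42} + y Y = - \frac{67 y}{42} + Y y$)
$- \frac{4743}{1898} + \frac{b{\left(-60,-4 \right)}}{1180} = - \frac{4743}{1898} + \frac{\frac{1}{42} \left(-60\right) \left(-67 + 42 \left(-4\right)\right)}{1180} = \left(-4743\right) \frac{1}{1898} + \frac{1}{42} \left(-60\right) \left(-67 - 168\right) \frac{1}{1180} = - \frac{4743}{1898} + \frac{1}{42} \left(-60\right) \left(-235\right) \frac{1}{1180} = - \frac{4743}{1898} + \frac{2350}{7} \cdot \frac{1}{1180} = - \frac{4743}{1898} + \frac{235}{826} = - \frac{867922}{391937}$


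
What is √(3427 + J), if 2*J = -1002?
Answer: √2926 ≈ 54.093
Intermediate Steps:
J = -501 (J = (½)*(-1002) = -501)
√(3427 + J) = √(3427 - 501) = √2926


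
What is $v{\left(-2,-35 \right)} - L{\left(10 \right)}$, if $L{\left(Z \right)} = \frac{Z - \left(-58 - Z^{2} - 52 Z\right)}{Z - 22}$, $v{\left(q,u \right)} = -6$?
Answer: $\frac{154}{3} \approx 51.333$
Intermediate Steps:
$L{\left(Z \right)} = \frac{58 + Z^{2} + 53 Z}{-22 + Z}$ ($L{\left(Z \right)} = \frac{Z + \left(58 + Z^{2} + 52 Z\right)}{-22 + Z} = \frac{58 + Z^{2} + 53 Z}{-22 + Z}$)
$v{\left(-2,-35 \right)} - L{\left(10 \right)} = -6 - \frac{58 + 10^{2} + 53 \cdot 10}{-22 + 10} = -6 - \frac{58 + 100 + 530}{-12} = -6 - \left(- \frac{1}{12}\right) 688 = -6 - - \frac{172}{3} = -6 + \frac{172}{3} = \frac{154}{3}$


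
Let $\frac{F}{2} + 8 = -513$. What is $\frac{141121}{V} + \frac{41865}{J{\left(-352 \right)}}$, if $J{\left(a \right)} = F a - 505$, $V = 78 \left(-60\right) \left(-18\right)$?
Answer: $\frac{18405455453}{10285114320} \approx 1.7895$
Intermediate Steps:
$F = -1042$ ($F = -16 + 2 \left(-513\right) = -16 - 1026 = -1042$)
$V = 84240$ ($V = \left(-4680\right) \left(-18\right) = 84240$)
$J{\left(a \right)} = -505 - 1042 a$ ($J{\left(a \right)} = - 1042 a - 505 = -505 - 1042 a$)
$\frac{141121}{V} + \frac{41865}{J{\left(-352 \right)}} = \frac{141121}{84240} + \frac{41865}{-505 - -366784} = 141121 \cdot \frac{1}{84240} + \frac{41865}{-505 + 366784} = \frac{141121}{84240} + \frac{41865}{366279} = \frac{141121}{84240} + 41865 \cdot \frac{1}{366279} = \frac{141121}{84240} + \frac{13955}{122093} = \frac{18405455453}{10285114320}$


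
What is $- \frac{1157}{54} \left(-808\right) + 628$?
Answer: $\frac{484384}{27} \approx 17940.0$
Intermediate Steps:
$- \frac{1157}{54} \left(-808\right) + 628 = \left(-1157\right) \frac{1}{54} \left(-808\right) + 628 = \left(- \frac{1157}{54}\right) \left(-808\right) + 628 = \frac{467428}{27} + 628 = \frac{484384}{27}$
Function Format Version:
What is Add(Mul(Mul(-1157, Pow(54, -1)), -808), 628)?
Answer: Rational(484384, 27) ≈ 17940.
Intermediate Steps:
Add(Mul(Mul(-1157, Pow(54, -1)), -808), 628) = Add(Mul(Mul(-1157, Rational(1, 54)), -808), 628) = Add(Mul(Rational(-1157, 54), -808), 628) = Add(Rational(467428, 27), 628) = Rational(484384, 27)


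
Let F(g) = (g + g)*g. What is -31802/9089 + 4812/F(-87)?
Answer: -72947068/22931547 ≈ -3.1811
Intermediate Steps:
F(g) = 2*g² (F(g) = (2*g)*g = 2*g²)
-31802/9089 + 4812/F(-87) = -31802/9089 + 4812/((2*(-87)²)) = -31802*1/9089 + 4812/((2*7569)) = -31802/9089 + 4812/15138 = -31802/9089 + 4812*(1/15138) = -31802/9089 + 802/2523 = -72947068/22931547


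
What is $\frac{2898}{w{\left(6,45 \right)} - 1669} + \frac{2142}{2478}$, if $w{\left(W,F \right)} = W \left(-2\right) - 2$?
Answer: $- \frac{9461}{11033} \approx -0.85752$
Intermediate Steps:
$w{\left(W,F \right)} = -2 - 2 W$ ($w{\left(W,F \right)} = - 2 W - 2 = -2 - 2 W$)
$\frac{2898}{w{\left(6,45 \right)} - 1669} + \frac{2142}{2478} = \frac{2898}{\left(-2 - 12\right) - 1669} + \frac{2142}{2478} = \frac{2898}{\left(-2 - 12\right) - 1669} + 2142 \cdot \frac{1}{2478} = \frac{2898}{-14 - 1669} + \frac{51}{59} = \frac{2898}{-1683} + \frac{51}{59} = 2898 \left(- \frac{1}{1683}\right) + \frac{51}{59} = - \frac{322}{187} + \frac{51}{59} = - \frac{9461}{11033}$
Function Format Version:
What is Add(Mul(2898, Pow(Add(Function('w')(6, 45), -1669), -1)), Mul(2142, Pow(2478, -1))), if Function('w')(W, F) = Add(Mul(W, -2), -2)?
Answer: Rational(-9461, 11033) ≈ -0.85752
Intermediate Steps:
Function('w')(W, F) = Add(-2, Mul(-2, W)) (Function('w')(W, F) = Add(Mul(-2, W), -2) = Add(-2, Mul(-2, W)))
Add(Mul(2898, Pow(Add(Function('w')(6, 45), -1669), -1)), Mul(2142, Pow(2478, -1))) = Add(Mul(2898, Pow(Add(Add(-2, Mul(-2, 6)), -1669), -1)), Mul(2142, Pow(2478, -1))) = Add(Mul(2898, Pow(Add(Add(-2, -12), -1669), -1)), Mul(2142, Rational(1, 2478))) = Add(Mul(2898, Pow(Add(-14, -1669), -1)), Rational(51, 59)) = Add(Mul(2898, Pow(-1683, -1)), Rational(51, 59)) = Add(Mul(2898, Rational(-1, 1683)), Rational(51, 59)) = Add(Rational(-322, 187), Rational(51, 59)) = Rational(-9461, 11033)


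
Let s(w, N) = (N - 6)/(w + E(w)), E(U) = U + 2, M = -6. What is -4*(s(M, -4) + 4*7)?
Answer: -116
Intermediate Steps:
E(U) = 2 + U
s(w, N) = (-6 + N)/(2 + 2*w) (s(w, N) = (N - 6)/(w + (2 + w)) = (-6 + N)/(2 + 2*w))
-4*(s(M, -4) + 4*7) = -4*((-6 - 4)/(2*(1 - 6)) + 4*7) = -4*((½)*(-10)/(-5) + 28) = -4*((½)*(-⅕)*(-10) + 28) = -4*(1 + 28) = -4*29 = -116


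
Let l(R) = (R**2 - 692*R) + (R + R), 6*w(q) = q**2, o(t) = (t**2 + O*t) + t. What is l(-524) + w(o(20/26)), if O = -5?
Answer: 18168709696/28561 ≈ 6.3614e+5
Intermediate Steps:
o(t) = t**2 - 4*t (o(t) = (t**2 - 5*t) + t = t**2 - 4*t)
w(q) = q**2/6
l(R) = R**2 - 690*R (l(R) = (R**2 - 692*R) + 2*R = R**2 - 690*R)
l(-524) + w(o(20/26)) = -524*(-690 - 524) + ((20/26)*(-4 + 20/26))**2/6 = -524*(-1214) + ((20*(1/26))*(-4 + 20*(1/26)))**2/6 = 636136 + (10*(-4 + 10/13)/13)**2/6 = 636136 + ((10/13)*(-42/13))**2/6 = 636136 + (-420/169)**2/6 = 636136 + (1/6)*(176400/28561) = 636136 + 29400/28561 = 18168709696/28561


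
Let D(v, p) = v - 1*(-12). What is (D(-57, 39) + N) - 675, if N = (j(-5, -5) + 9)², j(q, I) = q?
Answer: -704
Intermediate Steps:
D(v, p) = 12 + v (D(v, p) = v + 12 = 12 + v)
N = 16 (N = (-5 + 9)² = 4² = 16)
(D(-57, 39) + N) - 675 = ((12 - 57) + 16) - 675 = (-45 + 16) - 675 = -29 - 675 = -704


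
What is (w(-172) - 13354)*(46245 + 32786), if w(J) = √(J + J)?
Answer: -1055379974 + 158062*I*√86 ≈ -1.0554e+9 + 1.4658e+6*I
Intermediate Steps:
w(J) = √2*√J (w(J) = √(2*J) = √2*√J)
(w(-172) - 13354)*(46245 + 32786) = (√2*√(-172) - 13354)*(46245 + 32786) = (√2*(2*I*√43) - 13354)*79031 = (2*I*√86 - 13354)*79031 = (-13354 + 2*I*√86)*79031 = -1055379974 + 158062*I*√86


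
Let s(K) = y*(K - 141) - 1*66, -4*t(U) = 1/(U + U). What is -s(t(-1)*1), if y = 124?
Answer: 35069/2 ≈ 17535.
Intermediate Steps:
t(U) = -1/(8*U) (t(U) = -1/(4*(U + U)) = -1/(2*U)/4 = -1/(8*U))
s(K) = -17550 + 124*K (s(K) = 124*(K - 141) - 1*66 = 124*(-141 + K) - 66 = (-17484 + 124*K) - 66 = -17550 + 124*K)
-s(t(-1)*1) = -(-17550 + 124*(-1/8/(-1)*1)) = -(-17550 + 124*(-1/8*(-1)*1)) = -(-17550 + 124*((1/8)*1)) = -(-17550 + 124*(1/8)) = -(-17550 + 31/2) = -1*(-35069/2) = 35069/2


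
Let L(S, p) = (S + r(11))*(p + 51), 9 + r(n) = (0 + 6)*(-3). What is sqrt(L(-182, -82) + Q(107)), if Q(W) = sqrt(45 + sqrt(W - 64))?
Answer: sqrt(6479 + sqrt(45 + sqrt(43))) ≈ 80.537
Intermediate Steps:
Q(W) = sqrt(45 + sqrt(-64 + W))
r(n) = -27 (r(n) = -9 + (0 + 6)*(-3) = -9 + 6*(-3) = -9 - 18 = -27)
L(S, p) = (-27 + S)*(51 + p) (L(S, p) = (S - 27)*(p + 51) = (-27 + S)*(51 + p))
sqrt(L(-182, -82) + Q(107)) = sqrt((-1377 - 27*(-82) + 51*(-182) - 182*(-82)) + sqrt(45 + sqrt(-64 + 107))) = sqrt((-1377 + 2214 - 9282 + 14924) + sqrt(45 + sqrt(43))) = sqrt(6479 + sqrt(45 + sqrt(43)))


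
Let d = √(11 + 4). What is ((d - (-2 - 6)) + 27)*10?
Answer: 350 + 10*√15 ≈ 388.73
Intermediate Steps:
d = √15 ≈ 3.8730
((d - (-2 - 6)) + 27)*10 = ((√15 - (-2 - 6)) + 27)*10 = ((√15 - 1*(-8)) + 27)*10 = ((√15 + 8) + 27)*10 = ((8 + √15) + 27)*10 = (35 + √15)*10 = 350 + 10*√15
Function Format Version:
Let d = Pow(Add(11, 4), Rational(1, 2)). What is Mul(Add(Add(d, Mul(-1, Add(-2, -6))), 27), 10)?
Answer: Add(350, Mul(10, Pow(15, Rational(1, 2)))) ≈ 388.73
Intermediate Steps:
d = Pow(15, Rational(1, 2)) ≈ 3.8730
Mul(Add(Add(d, Mul(-1, Add(-2, -6))), 27), 10) = Mul(Add(Add(Pow(15, Rational(1, 2)), Mul(-1, Add(-2, -6))), 27), 10) = Mul(Add(Add(Pow(15, Rational(1, 2)), Mul(-1, -8)), 27), 10) = Mul(Add(Add(Pow(15, Rational(1, 2)), 8), 27), 10) = Mul(Add(Add(8, Pow(15, Rational(1, 2))), 27), 10) = Mul(Add(35, Pow(15, Rational(1, 2))), 10) = Add(350, Mul(10, Pow(15, Rational(1, 2))))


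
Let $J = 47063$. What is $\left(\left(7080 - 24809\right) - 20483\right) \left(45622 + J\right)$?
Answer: $-3541679220$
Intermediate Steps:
$\left(\left(7080 - 24809\right) - 20483\right) \left(45622 + J\right) = \left(\left(7080 - 24809\right) - 20483\right) \left(45622 + 47063\right) = \left(-17729 - 20483\right) 92685 = \left(-38212\right) 92685 = -3541679220$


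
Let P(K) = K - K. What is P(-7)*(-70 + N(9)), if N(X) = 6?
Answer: 0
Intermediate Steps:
P(K) = 0
P(-7)*(-70 + N(9)) = 0*(-70 + 6) = 0*(-64) = 0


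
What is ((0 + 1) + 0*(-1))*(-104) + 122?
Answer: 18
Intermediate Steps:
((0 + 1) + 0*(-1))*(-104) + 122 = (1 + 0)*(-104) + 122 = 1*(-104) + 122 = -104 + 122 = 18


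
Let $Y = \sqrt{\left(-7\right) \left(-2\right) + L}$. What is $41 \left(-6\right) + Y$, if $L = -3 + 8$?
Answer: $-246 + \sqrt{19} \approx -241.64$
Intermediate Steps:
$L = 5$
$Y = \sqrt{19}$ ($Y = \sqrt{\left(-7\right) \left(-2\right) + 5} = \sqrt{14 + 5} = \sqrt{19} \approx 4.3589$)
$41 \left(-6\right) + Y = 41 \left(-6\right) + \sqrt{19} = -246 + \sqrt{19}$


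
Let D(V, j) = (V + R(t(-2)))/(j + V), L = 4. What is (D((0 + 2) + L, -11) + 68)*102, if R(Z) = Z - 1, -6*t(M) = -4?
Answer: 34102/5 ≈ 6820.4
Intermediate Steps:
t(M) = ⅔ (t(M) = -⅙*(-4) = ⅔)
R(Z) = -1 + Z
D(V, j) = (-⅓ + V)/(V + j) (D(V, j) = (V + (-1 + ⅔))/(j + V) = (V - ⅓)/(V + j) = (-⅓ + V)/(V + j))
(D((0 + 2) + L, -11) + 68)*102 = ((-⅓ + ((0 + 2) + 4))/(((0 + 2) + 4) - 11) + 68)*102 = ((-⅓ + (2 + 4))/((2 + 4) - 11) + 68)*102 = ((-⅓ + 6)/(6 - 11) + 68)*102 = ((17/3)/(-5) + 68)*102 = (-⅕*17/3 + 68)*102 = (-17/15 + 68)*102 = (1003/15)*102 = 34102/5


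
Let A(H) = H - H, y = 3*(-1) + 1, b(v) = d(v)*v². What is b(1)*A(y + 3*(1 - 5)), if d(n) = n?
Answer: 0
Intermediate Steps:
b(v) = v³ (b(v) = v*v² = v³)
y = -2 (y = -3 + 1 = -2)
A(H) = 0
b(1)*A(y + 3*(1 - 5)) = 1³*0 = 1*0 = 0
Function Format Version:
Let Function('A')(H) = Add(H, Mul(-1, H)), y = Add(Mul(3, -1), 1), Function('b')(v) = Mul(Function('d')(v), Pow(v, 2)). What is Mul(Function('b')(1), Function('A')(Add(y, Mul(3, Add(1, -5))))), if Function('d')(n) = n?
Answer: 0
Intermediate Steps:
Function('b')(v) = Pow(v, 3) (Function('b')(v) = Mul(v, Pow(v, 2)) = Pow(v, 3))
y = -2 (y = Add(-3, 1) = -2)
Function('A')(H) = 0
Mul(Function('b')(1), Function('A')(Add(y, Mul(3, Add(1, -5))))) = Mul(Pow(1, 3), 0) = Mul(1, 0) = 0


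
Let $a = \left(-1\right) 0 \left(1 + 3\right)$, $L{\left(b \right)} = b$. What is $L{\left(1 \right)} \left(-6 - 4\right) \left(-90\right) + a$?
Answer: $900$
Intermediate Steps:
$a = 0$ ($a = 0 \cdot 4 = 0$)
$L{\left(1 \right)} \left(-6 - 4\right) \left(-90\right) + a = 1 \left(-6 - 4\right) \left(-90\right) + 0 = 1 \left(-10\right) \left(-90\right) + 0 = \left(-10\right) \left(-90\right) + 0 = 900 + 0 = 900$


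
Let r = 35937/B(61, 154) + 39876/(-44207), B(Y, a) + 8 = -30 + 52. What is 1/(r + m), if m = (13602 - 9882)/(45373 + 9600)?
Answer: 34022679754/87305401590795 ≈ 0.00038970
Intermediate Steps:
B(Y, a) = 14 (B(Y, a) = -8 + (-30 + 52) = -8 + 22 = 14)
m = 3720/54973 ≈ 0.067670
r = 1588108695/618898 (r = 35937/14 + 39876/(-44207) = 35937*(1/14) + 39876*(-1/44207) = 35937/14 - 39876/44207 = 1588108695/618898 ≈ 2566.0)
1/(r + m) = 1/(1588108695/618898 + 3720/54973) = 1/(87305401590795/34022679754) = 34022679754/87305401590795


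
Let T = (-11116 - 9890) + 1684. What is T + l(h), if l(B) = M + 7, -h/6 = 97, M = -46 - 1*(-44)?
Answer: -19317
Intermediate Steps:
M = -2 (M = -46 + 44 = -2)
h = -582 (h = -6*97 = -582)
l(B) = 5 (l(B) = -2 + 7 = 5)
T = -19322 (T = -21006 + 1684 = -19322)
T + l(h) = -19322 + 5 = -19317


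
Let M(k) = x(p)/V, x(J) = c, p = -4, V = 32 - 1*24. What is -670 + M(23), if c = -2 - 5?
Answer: -5367/8 ≈ -670.88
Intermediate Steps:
V = 8 (V = 32 - 24 = 8)
c = -7
x(J) = -7
M(k) = -7/8
-670 + M(23) = -670 - 7/8 = -5367/8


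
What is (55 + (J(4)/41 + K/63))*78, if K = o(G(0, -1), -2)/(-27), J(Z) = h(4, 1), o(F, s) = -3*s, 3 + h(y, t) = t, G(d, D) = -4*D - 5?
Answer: 33211594/7749 ≈ 4285.9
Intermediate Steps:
G(d, D) = -5 - 4*D
h(y, t) = -3 + t
J(Z) = -2 (J(Z) = -3 + 1 = -2)
K = -2/9 (K = -3*(-2)/(-27) = 6*(-1/27) = -2/9 ≈ -0.22222)
(55 + (J(4)/41 + K/63))*78 = (55 + (-2/41 - 2/9/63))*78 = (55 + (-2*1/41 - 2/9*1/63))*78 = (55 + (-2/41 - 2/567))*78 = (55 - 1216/23247)*78 = (1277369/23247)*78 = 33211594/7749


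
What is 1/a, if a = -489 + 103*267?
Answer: 1/27012 ≈ 3.7021e-5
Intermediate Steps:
a = 27012 (a = -489 + 27501 = 27012)
1/a = 1/27012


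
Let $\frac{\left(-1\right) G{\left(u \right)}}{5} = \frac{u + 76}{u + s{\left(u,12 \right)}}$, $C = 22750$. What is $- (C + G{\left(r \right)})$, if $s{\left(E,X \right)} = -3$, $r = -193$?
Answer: $- \frac{4458415}{196} \approx -22747.0$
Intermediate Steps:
$G{\left(u \right)} = - \frac{5 \left(76 + u\right)}{-3 + u}$ ($G{\left(u \right)} = - 5 \frac{u + 76}{u - 3} = - 5 \frac{76 + u}{-3 + u} = - \frac{5 \left(76 + u\right)}{-3 + u}$)
$- (C + G{\left(r \right)}) = - (22750 + \frac{5 \left(-76 - -193\right)}{-3 - 193}) = - (22750 + \frac{5 \left(-76 + 193\right)}{-196}) = - (22750 + 5 \left(- \frac{1}{196}\right) 117) = - (22750 - \frac{585}{196}) = \left(-1\right) \frac{4458415}{196} = - \frac{4458415}{196}$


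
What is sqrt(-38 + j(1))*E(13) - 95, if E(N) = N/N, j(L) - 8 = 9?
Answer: -95 + I*sqrt(21) ≈ -95.0 + 4.5826*I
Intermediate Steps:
j(L) = 17 (j(L) = 8 + 9 = 17)
E(N) = 1
sqrt(-38 + j(1))*E(13) - 95 = sqrt(-38 + 17)*1 - 95 = sqrt(-21)*1 - 95 = (I*sqrt(21))*1 - 95 = I*sqrt(21) - 95 = -95 + I*sqrt(21)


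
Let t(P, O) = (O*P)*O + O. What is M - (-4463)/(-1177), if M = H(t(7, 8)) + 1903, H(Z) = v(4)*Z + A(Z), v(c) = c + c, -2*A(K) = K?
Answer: 6260708/1177 ≈ 5319.2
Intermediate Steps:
A(K) = -K/2
v(c) = 2*c
t(P, O) = O + P*O² (t(P, O) = P*O² + O = O + P*O²)
H(Z) = 15*Z/2 (H(Z) = (2*4)*Z - Z/2 = 8*Z - Z/2 = 15*Z/2)
M = 5323 (M = 15*(8*(1 + 8*7))/2 + 1903 = 15*(8*(1 + 56))/2 + 1903 = 15*(8*57)/2 + 1903 = (15/2)*456 + 1903 = 3420 + 1903 = 5323)
M - (-4463)/(-1177) = 5323 - (-4463)/(-1177) = 5323 - (-4463)*(-1)/1177 = 5323 - 1*4463/1177 = 5323 - 4463/1177 = 6260708/1177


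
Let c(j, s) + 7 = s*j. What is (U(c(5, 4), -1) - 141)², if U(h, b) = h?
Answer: 16384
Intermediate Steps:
c(j, s) = -7 + j*s (c(j, s) = -7 + s*j = -7 + j*s)
(U(c(5, 4), -1) - 141)² = ((-7 + 5*4) - 141)² = ((-7 + 20) - 141)² = (13 - 141)² = (-128)² = 16384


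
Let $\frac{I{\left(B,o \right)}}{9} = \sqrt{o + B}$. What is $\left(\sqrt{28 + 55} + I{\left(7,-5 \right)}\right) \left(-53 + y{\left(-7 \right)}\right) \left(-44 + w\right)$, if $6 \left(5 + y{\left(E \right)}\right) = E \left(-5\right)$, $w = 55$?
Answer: $- \frac{10329 \sqrt{2}}{2} - \frac{3443 \sqrt{83}}{6} \approx -12532.0$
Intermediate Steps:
$y{\left(E \right)} = -5 - \frac{5 E}{6}$ ($y{\left(E \right)} = -5 + \frac{E \left(-5\right)}{6} = -5 + \frac{\left(-5\right) E}{6} = -5 - \frac{5 E}{6}$)
$I{\left(B,o \right)} = 9 \sqrt{B + o}$ ($I{\left(B,o \right)} = 9 \sqrt{o + B} = 9 \sqrt{B + o}$)
$\left(\sqrt{28 + 55} + I{\left(7,-5 \right)}\right) \left(-53 + y{\left(-7 \right)}\right) \left(-44 + w\right) = \left(\sqrt{28 + 55} + 9 \sqrt{7 - 5}\right) \left(-53 - - \frac{5}{6}\right) \left(-44 + 55\right) = \left(\sqrt{83} + 9 \sqrt{2}\right) \left(-53 + \left(-5 + \frac{35}{6}\right)\right) 11 = \left(\sqrt{83} + 9 \sqrt{2}\right) \left(-53 + \frac{5}{6}\right) 11 = \left(\sqrt{83} + 9 \sqrt{2}\right) \left(\left(- \frac{313}{6}\right) 11\right) = \left(\sqrt{83} + 9 \sqrt{2}\right) \left(- \frac{3443}{6}\right) = - \frac{10329 \sqrt{2}}{2} - \frac{3443 \sqrt{83}}{6}$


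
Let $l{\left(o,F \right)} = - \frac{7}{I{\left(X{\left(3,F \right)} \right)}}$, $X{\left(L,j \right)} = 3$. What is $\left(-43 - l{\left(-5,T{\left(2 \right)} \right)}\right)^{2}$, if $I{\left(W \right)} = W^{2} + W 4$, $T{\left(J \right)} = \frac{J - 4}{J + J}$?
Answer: $\frac{16384}{9} \approx 1820.4$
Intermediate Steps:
$T{\left(J \right)} = \frac{-4 + J}{2 J}$
$I{\left(W \right)} = W^{2} + 4 W$
$l{\left(o,F \right)} = - \frac{1}{3}$ ($l{\left(o,F \right)} = - \frac{7}{3 \left(4 + 3\right)} = - \frac{7}{3 \cdot 7} = - \frac{7}{21} = \left(-7\right) \frac{1}{21} = - \frac{1}{3}$)
$\left(-43 - l{\left(-5,T{\left(2 \right)} \right)}\right)^{2} = \left(-43 - - \frac{1}{3}\right)^{2} = \left(-43 + \frac{1}{3}\right)^{2} = \left(- \frac{128}{3}\right)^{2} = \frac{16384}{9}$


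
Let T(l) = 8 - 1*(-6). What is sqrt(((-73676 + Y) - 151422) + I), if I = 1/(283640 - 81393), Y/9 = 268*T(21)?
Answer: 81*I*sqrt(1192826311643)/202247 ≈ 437.41*I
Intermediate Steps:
T(l) = 14 (T(l) = 8 + 6 = 14)
Y = 33768 (Y = 9*(268*14) = 9*3752 = 33768)
I = 1/202247 ≈ 4.9444e-6
sqrt(((-73676 + Y) - 151422) + I) = sqrt(((-73676 + 33768) - 151422) + 1/202247) = sqrt((-39908 - 151422) + 1/202247) = sqrt(-191330 + 1/202247) = sqrt(-38695918509/202247) = 81*I*sqrt(1192826311643)/202247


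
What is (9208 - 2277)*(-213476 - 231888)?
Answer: -3086817884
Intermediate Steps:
(9208 - 2277)*(-213476 - 231888) = 6931*(-445364) = -3086817884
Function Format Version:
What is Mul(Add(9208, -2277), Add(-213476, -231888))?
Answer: -3086817884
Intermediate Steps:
Mul(Add(9208, -2277), Add(-213476, -231888)) = Mul(6931, -445364) = -3086817884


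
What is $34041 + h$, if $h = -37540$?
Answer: $-3499$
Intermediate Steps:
$34041 + h = 34041 - 37540 = -3499$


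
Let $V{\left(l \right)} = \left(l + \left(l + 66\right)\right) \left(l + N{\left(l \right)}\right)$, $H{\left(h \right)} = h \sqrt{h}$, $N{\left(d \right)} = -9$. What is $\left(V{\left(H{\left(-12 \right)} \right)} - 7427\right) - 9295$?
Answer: $-20772 - 1152 i \sqrt{3} \approx -20772.0 - 1995.3 i$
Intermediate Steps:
$H{\left(h \right)} = h^{\frac{3}{2}}$
$V{\left(l \right)} = \left(-9 + l\right) \left(66 + 2 l\right)$ ($V{\left(l \right)} = \left(l + \left(l + 66\right)\right) \left(l - 9\right) = \left(l + \left(66 + l\right)\right) \left(-9 + l\right) = \left(66 + 2 l\right) \left(-9 + l\right) = \left(-9 + l\right) \left(66 + 2 l\right)$)
$\left(V{\left(H{\left(-12 \right)} \right)} - 7427\right) - 9295 = \left(\left(-594 + 2 \left(\left(-12\right)^{\frac{3}{2}}\right)^{2} + 48 \left(-12\right)^{\frac{3}{2}}\right) - 7427\right) - 9295 = \left(\left(-594 + 2 \left(- 24 i \sqrt{3}\right)^{2} + 48 \left(- 24 i \sqrt{3}\right)\right) - 7427\right) - 9295 = \left(\left(-594 + 2 \left(-1728\right) - 1152 i \sqrt{3}\right) - 7427\right) - 9295 = \left(\left(-594 - 3456 - 1152 i \sqrt{3}\right) - 7427\right) - 9295 = \left(\left(-4050 - 1152 i \sqrt{3}\right) - 7427\right) - 9295 = \left(-11477 - 1152 i \sqrt{3}\right) - 9295 = -20772 - 1152 i \sqrt{3}$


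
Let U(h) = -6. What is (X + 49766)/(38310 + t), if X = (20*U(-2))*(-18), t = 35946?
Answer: 3709/5304 ≈ 0.69928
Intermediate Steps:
X = 2160 (X = (20*(-6))*(-18) = -120*(-18) = 2160)
(X + 49766)/(38310 + t) = (2160 + 49766)/(38310 + 35946) = 51926/74256 = 51926*(1/74256) = 3709/5304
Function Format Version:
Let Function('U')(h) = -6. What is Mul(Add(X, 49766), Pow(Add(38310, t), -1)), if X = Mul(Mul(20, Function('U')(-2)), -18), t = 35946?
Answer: Rational(3709, 5304) ≈ 0.69928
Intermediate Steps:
X = 2160 (X = Mul(Mul(20, -6), -18) = Mul(-120, -18) = 2160)
Mul(Add(X, 49766), Pow(Add(38310, t), -1)) = Mul(Add(2160, 49766), Pow(Add(38310, 35946), -1)) = Mul(51926, Pow(74256, -1)) = Mul(51926, Rational(1, 74256)) = Rational(3709, 5304)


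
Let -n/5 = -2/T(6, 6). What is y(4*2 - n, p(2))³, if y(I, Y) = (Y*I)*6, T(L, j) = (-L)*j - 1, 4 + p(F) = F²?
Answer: 0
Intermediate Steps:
p(F) = -4 + F²
T(L, j) = -1 - L*j (T(L, j) = -L*j - 1 = -1 - L*j)
n = -10/37 (n = -(-10)/(-1 - 1*6*6) = -(-10)/(-1 - 36) = -(-10)/(-37) = -(-10)*(-1)/37 = -5*2/37 = -10/37 ≈ -0.27027)
y(I, Y) = 6*I*Y (y(I, Y) = (I*Y)*6 = 6*I*Y)
y(4*2 - n, p(2))³ = (6*(4*2 - 1*(-10/37))*(-4 + 2²))³ = (6*(8 + 10/37)*(-4 + 4))³ = (6*(306/37)*0)³ = 0³ = 0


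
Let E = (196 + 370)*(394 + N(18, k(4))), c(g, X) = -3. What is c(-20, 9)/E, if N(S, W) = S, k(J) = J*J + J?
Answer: -3/233192 ≈ -1.2865e-5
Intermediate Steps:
k(J) = J + J² (k(J) = J² + J = J + J²)
E = 233192 (E = (196 + 370)*(394 + 18) = 566*412 = 233192)
c(-20, 9)/E = -3/233192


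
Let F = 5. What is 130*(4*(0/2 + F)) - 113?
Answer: 2487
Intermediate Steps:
130*(4*(0/2 + F)) - 113 = 130*(4*(0/2 + 5)) - 113 = 130*(4*(0*(½) + 5)) - 113 = 130*(4*(0 + 5)) - 113 = 130*(4*5) - 113 = 130*20 - 113 = 2600 - 113 = 2487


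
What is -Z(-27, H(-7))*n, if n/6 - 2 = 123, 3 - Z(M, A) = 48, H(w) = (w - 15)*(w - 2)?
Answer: 33750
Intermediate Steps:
H(w) = (-15 + w)*(-2 + w)
Z(M, A) = -45 (Z(M, A) = 3 - 1*48 = 3 - 48 = -45)
n = 750 (n = 12 + 6*123 = 12 + 738 = 750)
-Z(-27, H(-7))*n = -(-45)*750 = -1*(-33750) = 33750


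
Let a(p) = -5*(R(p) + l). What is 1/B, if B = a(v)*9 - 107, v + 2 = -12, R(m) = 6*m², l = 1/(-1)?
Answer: -1/52982 ≈ -1.8874e-5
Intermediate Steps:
l = -1 (l = 1*(-1) = -1)
v = -14 (v = -2 - 12 = -14)
a(p) = 5 - 30*p² (a(p) = -5*(6*p² - 1) = -5*(-1 + 6*p²) = 5 - 30*p²)
B = -52982 (B = (5 - 30*(-14)²)*9 - 107 = (5 - 30*196)*9 - 107 = (5 - 5880)*9 - 107 = -5875*9 - 107 = -52875 - 107 = -52982)
1/B = 1/(-52982) = -1/52982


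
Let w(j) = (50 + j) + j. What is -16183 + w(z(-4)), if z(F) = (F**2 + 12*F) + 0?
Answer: -16197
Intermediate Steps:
z(F) = F**2 + 12*F
w(j) = 50 + 2*j
-16183 + w(z(-4)) = -16183 + (50 + 2*(-4*(12 - 4))) = -16183 + (50 + 2*(-4*8)) = -16183 + (50 + 2*(-32)) = -16183 + (50 - 64) = -16183 - 14 = -16197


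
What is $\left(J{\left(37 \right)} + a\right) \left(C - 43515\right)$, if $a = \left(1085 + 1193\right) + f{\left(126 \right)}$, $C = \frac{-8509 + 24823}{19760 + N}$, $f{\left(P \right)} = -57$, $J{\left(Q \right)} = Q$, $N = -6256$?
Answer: $- \frac{331705983867}{3376} \approx -9.8254 \cdot 10^{7}$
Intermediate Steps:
$C = \frac{8157}{6752}$ ($C = \frac{-8509 + 24823}{19760 - 6256} = \frac{16314}{13504} = 16314 \cdot \frac{1}{13504} = \frac{8157}{6752} \approx 1.2081$)
$a = 2221$ ($a = \left(1085 + 1193\right) - 57 = 2278 - 57 = 2221$)
$\left(J{\left(37 \right)} + a\right) \left(C - 43515\right) = \left(37 + 2221\right) \left(\frac{8157}{6752} - 43515\right) = 2258 \left(- \frac{293805123}{6752}\right) = - \frac{331705983867}{3376}$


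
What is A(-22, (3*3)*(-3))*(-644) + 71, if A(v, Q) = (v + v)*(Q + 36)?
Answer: 255095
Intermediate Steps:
A(v, Q) = 2*v*(36 + Q) (A(v, Q) = (2*v)*(36 + Q) = 2*v*(36 + Q))
A(-22, (3*3)*(-3))*(-644) + 71 = (2*(-22)*(36 + (3*3)*(-3)))*(-644) + 71 = (2*(-22)*(36 + 9*(-3)))*(-644) + 71 = (2*(-22)*(36 - 27))*(-644) + 71 = (2*(-22)*9)*(-644) + 71 = -396*(-644) + 71 = 255024 + 71 = 255095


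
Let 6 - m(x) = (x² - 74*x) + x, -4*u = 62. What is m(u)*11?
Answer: -60093/4 ≈ -15023.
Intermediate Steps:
u = -31/2 (u = -¼*62 = -31/2 ≈ -15.500)
m(x) = 6 - x² + 73*x (m(x) = 6 - ((x² - 74*x) + x) = 6 - (x² - 73*x) = 6 + (-x² + 73*x) = 6 - x² + 73*x)
m(u)*11 = (6 - (-31/2)² + 73*(-31/2))*11 = (6 - 1*961/4 - 2263/2)*11 = (6 - 961/4 - 2263/2)*11 = -5463/4*11 = -60093/4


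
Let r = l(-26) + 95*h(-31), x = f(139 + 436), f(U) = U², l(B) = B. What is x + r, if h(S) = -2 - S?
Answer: 333354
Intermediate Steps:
x = 330625 (x = (139 + 436)² = 575² = 330625)
r = 2729 (r = -26 + 95*(-2 - 1*(-31)) = -26 + 95*(-2 + 31) = -26 + 95*29 = -26 + 2755 = 2729)
x + r = 330625 + 2729 = 333354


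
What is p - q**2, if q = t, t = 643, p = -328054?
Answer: -741503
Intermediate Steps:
q = 643
p - q**2 = -328054 - 1*643**2 = -328054 - 1*413449 = -328054 - 413449 = -741503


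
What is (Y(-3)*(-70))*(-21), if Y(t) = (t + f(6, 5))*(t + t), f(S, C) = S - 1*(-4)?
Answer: -61740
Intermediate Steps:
f(S, C) = 4 + S (f(S, C) = S + 4 = 4 + S)
Y(t) = 2*t*(10 + t) (Y(t) = (t + (4 + 6))*(t + t) = (t + 10)*(2*t) = (10 + t)*(2*t) = 2*t*(10 + t))
(Y(-3)*(-70))*(-21) = ((2*(-3)*(10 - 3))*(-70))*(-21) = ((2*(-3)*7)*(-70))*(-21) = -42*(-70)*(-21) = 2940*(-21) = -61740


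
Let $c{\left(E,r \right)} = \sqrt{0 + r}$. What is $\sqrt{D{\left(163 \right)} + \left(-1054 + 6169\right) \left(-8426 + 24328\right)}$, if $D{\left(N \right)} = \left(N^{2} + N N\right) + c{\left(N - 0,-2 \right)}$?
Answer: $\sqrt{81391868 + i \sqrt{2}} \approx 9021.8 + 6.0 \cdot 10^{-5} i$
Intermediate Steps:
$c{\left(E,r \right)} = \sqrt{r}$
$D{\left(N \right)} = 2 N^{2} + i \sqrt{2}$ ($D{\left(N \right)} = \left(N^{2} + N N\right) + \sqrt{-2} = \left(N^{2} + N^{2}\right) + i \sqrt{2} = 2 N^{2} + i \sqrt{2}$)
$\sqrt{D{\left(163 \right)} + \left(-1054 + 6169\right) \left(-8426 + 24328\right)} = \sqrt{\left(2 \cdot 163^{2} + i \sqrt{2}\right) + \left(-1054 + 6169\right) \left(-8426 + 24328\right)} = \sqrt{\left(2 \cdot 26569 + i \sqrt{2}\right) + 5115 \cdot 15902} = \sqrt{\left(53138 + i \sqrt{2}\right) + 81338730} = \sqrt{81391868 + i \sqrt{2}}$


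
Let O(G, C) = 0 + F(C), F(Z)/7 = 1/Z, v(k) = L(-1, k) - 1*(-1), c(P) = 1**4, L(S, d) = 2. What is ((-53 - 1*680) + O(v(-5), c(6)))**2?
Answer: 527076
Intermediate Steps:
c(P) = 1
v(k) = 3 (v(k) = 2 - 1*(-1) = 2 + 1 = 3)
F(Z) = 7/Z
O(G, C) = 7/C (O(G, C) = 0 + 7/C = 7/C)
((-53 - 1*680) + O(v(-5), c(6)))**2 = ((-53 - 1*680) + 7/1)**2 = ((-53 - 680) + 7*1)**2 = (-733 + 7)**2 = (-726)**2 = 527076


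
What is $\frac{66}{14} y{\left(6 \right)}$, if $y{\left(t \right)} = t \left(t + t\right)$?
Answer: $\frac{2376}{7} \approx 339.43$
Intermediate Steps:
$y{\left(t \right)} = 2 t^{2}$ ($y{\left(t \right)} = t 2 t = 2 t^{2}$)
$\frac{66}{14} y{\left(6 \right)} = \frac{66}{14} \cdot 2 \cdot 6^{2} = 66 \cdot \frac{1}{14} \cdot 2 \cdot 36 = \frac{33}{7} \cdot 72 = \frac{2376}{7}$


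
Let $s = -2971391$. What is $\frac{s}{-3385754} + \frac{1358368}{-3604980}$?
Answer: $\frac{1528176309427}{3051393863730} \approx 0.50081$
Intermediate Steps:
$\frac{s}{-3385754} + \frac{1358368}{-3604980} = - \frac{2971391}{-3385754} + \frac{1358368}{-3604980} = \left(-2971391\right) \left(- \frac{1}{3385754}\right) + 1358368 \left(- \frac{1}{3604980}\right) = \frac{2971391}{3385754} - \frac{339592}{901245} = \frac{1528176309427}{3051393863730}$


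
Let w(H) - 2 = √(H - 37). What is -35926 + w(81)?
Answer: -35924 + 2*√11 ≈ -35917.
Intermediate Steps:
w(H) = 2 + √(-37 + H) (w(H) = 2 + √(H - 37) = 2 + √(-37 + H))
-35926 + w(81) = -35926 + (2 + √(-37 + 81)) = -35926 + (2 + √44) = -35926 + (2 + 2*√11) = -35924 + 2*√11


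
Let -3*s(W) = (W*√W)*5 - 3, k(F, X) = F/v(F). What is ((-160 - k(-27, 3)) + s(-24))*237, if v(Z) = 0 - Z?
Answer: -37446 + 18960*I*√6 ≈ -37446.0 + 46442.0*I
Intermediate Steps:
v(Z) = -Z
k(F, X) = -1 (k(F, X) = F/((-F)) = F*(-1/F) = -1)
s(W) = 1 - 5*W^(3/2)/3 (s(W) = -((W*√W)*5 - 3)/3 = -(W^(3/2)*5 - 3)/3 = -(5*W^(3/2) - 3)/3 = -(-3 + 5*W^(3/2))/3 = 1 - 5*W^(3/2)/3)
((-160 - k(-27, 3)) + s(-24))*237 = ((-160 - 1*(-1)) + (1 - (-80)*I*√6))*237 = ((-160 + 1) + (1 - (-80)*I*√6))*237 = (-159 + (1 + 80*I*√6))*237 = (-158 + 80*I*√6)*237 = -37446 + 18960*I*√6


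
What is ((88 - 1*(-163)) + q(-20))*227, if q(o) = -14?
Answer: 53799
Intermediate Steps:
((88 - 1*(-163)) + q(-20))*227 = ((88 - 1*(-163)) - 14)*227 = ((88 + 163) - 14)*227 = (251 - 14)*227 = 237*227 = 53799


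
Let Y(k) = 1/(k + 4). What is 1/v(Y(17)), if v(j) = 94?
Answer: 1/94 ≈ 0.010638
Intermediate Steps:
Y(k) = 1/(4 + k)
1/v(Y(17)) = 1/94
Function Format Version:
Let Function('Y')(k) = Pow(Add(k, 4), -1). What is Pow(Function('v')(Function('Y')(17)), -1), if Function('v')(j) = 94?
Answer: Rational(1, 94) ≈ 0.010638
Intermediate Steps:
Function('Y')(k) = Pow(Add(4, k), -1)
Pow(Function('v')(Function('Y')(17)), -1) = Pow(94, -1) = Rational(1, 94)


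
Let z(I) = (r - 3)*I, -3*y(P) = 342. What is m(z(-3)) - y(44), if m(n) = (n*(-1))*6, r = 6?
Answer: 168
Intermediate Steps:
y(P) = -114 (y(P) = -1/3*342 = -114)
z(I) = 3*I (z(I) = (6 - 3)*I = 3*I)
m(n) = -6*n (m(n) = -n*6 = -6*n)
m(z(-3)) - y(44) = -18*(-3) - 1*(-114) = -6*(-9) + 114 = 54 + 114 = 168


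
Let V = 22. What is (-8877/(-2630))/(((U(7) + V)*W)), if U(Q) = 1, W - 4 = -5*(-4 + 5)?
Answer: -8877/60490 ≈ -0.14675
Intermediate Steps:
W = -1 (W = 4 - 5*(-4 + 5) = 4 - 5*1 = 4 - 5 = -1)
(-8877/(-2630))/(((U(7) + V)*W)) = (-8877/(-2630))/(((1 + 22)*(-1))) = (-8877*(-1/2630))/((23*(-1))) = (8877/2630)/(-23) = (8877/2630)*(-1/23) = -8877/60490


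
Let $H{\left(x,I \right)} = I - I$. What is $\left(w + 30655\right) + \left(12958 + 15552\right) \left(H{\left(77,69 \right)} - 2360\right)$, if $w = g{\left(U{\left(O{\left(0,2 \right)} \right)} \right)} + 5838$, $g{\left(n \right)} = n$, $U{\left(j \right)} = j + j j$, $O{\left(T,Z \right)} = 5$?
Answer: $-67247077$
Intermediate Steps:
$H{\left(x,I \right)} = 0$
$U{\left(j \right)} = j + j^{2}$
$w = 5868$ ($w = 5 \left(1 + 5\right) + 5838 = 5 \cdot 6 + 5838 = 30 + 5838 = 5868$)
$\left(w + 30655\right) + \left(12958 + 15552\right) \left(H{\left(77,69 \right)} - 2360\right) = \left(5868 + 30655\right) + \left(12958 + 15552\right) \left(0 - 2360\right) = 36523 + 28510 \left(-2360\right) = 36523 - 67283600 = -67247077$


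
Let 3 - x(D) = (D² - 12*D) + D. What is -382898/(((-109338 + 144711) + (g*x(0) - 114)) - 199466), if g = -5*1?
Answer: 191449/82111 ≈ 2.3316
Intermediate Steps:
g = -5
x(D) = 3 - D² + 11*D (x(D) = 3 - ((D² - 12*D) + D) = 3 - (D² - 11*D) = 3 + (-D² + 11*D) = 3 - D² + 11*D)
-382898/(((-109338 + 144711) + (g*x(0) - 114)) - 199466) = -382898/(((-109338 + 144711) + (-5*(3 - 1*0² + 11*0) - 114)) - 199466) = -382898/((35373 + (-5*(3 - 1*0 + 0) - 114)) - 199466) = -382898/((35373 + (-5*(3 + 0 + 0) - 114)) - 199466) = -382898/((35373 + (-5*3 - 114)) - 199466) = -382898/((35373 + (-15 - 114)) - 199466) = -382898/((35373 - 129) - 199466) = -382898/(35244 - 199466) = -382898/(-164222) = -382898*(-1/164222) = 191449/82111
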